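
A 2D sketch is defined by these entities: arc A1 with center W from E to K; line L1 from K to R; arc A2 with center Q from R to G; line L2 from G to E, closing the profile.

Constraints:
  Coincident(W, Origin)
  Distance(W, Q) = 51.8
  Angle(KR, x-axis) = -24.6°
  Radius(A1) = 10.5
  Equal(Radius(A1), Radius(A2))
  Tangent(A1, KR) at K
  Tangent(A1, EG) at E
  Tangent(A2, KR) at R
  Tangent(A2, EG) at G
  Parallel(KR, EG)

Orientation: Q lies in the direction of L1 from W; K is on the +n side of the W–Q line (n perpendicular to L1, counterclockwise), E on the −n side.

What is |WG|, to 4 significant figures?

52.85

The slot axis is L1's direction at -24.6°, so u = (cos -24.6°, sin -24.6°) = (0.9092, -0.4163) and n = (−sin -24.6°, cos -24.6°) = (0.4163, 0.9092). W is at the origin and Q lies 51.8 along u from W, so Q = 51.8·u = (47.10, -21.56). Tangency of A1 to both parallel lines with radius 10.5 puts K and E at W ± 10.5·n: K = (4.371, 9.547), E = (-4.371, -9.547). Equal radii place R and G the same way about Q: R = Q + 10.5·n = (51.47, -12.02), G = Q − 10.5·n = (42.73, -31.11). Then |WG| = |G − W| = 52.85.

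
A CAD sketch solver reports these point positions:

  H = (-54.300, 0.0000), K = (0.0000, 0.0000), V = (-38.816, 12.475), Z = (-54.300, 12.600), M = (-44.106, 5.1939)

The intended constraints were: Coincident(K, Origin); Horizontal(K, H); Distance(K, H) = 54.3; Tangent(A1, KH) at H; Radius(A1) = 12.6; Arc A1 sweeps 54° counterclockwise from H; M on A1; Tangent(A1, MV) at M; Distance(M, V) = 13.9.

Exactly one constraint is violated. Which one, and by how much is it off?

Distance(M, V) = 13.9 — off by 4.90.

K = (0.00, 0.00) ✓; K.y = 0.00, H.y = 0.00 ✓; |KH| = 54.30 ✓; ∠(ZH, HK) = 90.00° ✓; |ZH| = 12.60 ✓; bearing(Z→M) − bearing(Z→H) = 54.00° ✓; |ZM| = 12.60 ✓; ∠(ZM, MV) = 90.00° ✓; |MV| = 9.000 ✗.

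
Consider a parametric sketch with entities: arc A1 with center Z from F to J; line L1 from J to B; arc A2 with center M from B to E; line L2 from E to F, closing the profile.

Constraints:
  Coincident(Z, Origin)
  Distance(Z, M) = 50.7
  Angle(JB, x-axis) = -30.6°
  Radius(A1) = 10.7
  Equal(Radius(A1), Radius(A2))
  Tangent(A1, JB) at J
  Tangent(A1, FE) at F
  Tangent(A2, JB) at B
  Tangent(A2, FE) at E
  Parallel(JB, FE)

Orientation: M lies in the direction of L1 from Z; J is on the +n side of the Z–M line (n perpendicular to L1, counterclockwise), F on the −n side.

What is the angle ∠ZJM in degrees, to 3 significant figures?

78.1°

Z is at the origin and M lies 50.7 along u from Z, so M = 50.7·u = (43.6, -25.8). Tangency of A1 to both parallel lines with radius 10.7 puts J and F at Z ± 10.7·n: J = (5.45, 9.21), F = (-5.45, -9.21). Then cos ∠ZJM = JZ·JM / (|JZ||JM|), giving 78.1°.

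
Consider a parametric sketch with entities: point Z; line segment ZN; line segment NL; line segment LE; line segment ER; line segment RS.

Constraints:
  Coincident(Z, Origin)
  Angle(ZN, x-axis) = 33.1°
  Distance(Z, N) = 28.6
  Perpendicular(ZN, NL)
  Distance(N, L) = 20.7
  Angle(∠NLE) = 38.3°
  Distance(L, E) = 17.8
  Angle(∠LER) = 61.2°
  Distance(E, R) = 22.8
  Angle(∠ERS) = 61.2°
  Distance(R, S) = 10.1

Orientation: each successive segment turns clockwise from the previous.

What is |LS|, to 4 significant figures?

11.54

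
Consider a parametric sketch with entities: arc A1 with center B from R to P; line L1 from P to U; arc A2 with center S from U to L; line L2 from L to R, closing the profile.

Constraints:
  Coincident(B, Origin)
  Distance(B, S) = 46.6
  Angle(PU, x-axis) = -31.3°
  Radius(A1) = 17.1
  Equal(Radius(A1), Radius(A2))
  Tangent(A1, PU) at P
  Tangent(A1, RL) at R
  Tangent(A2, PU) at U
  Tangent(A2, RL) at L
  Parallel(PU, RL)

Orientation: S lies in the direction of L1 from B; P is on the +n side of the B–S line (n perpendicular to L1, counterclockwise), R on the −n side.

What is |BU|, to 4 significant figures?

49.64

The slot axis is L1's direction at -31.3°, so u = (cos -31.3°, sin -31.3°) = (0.8545, -0.5195) and n = (−sin -31.3°, cos -31.3°) = (0.5195, 0.8545). B is at the origin and S lies 46.6 along u from B, so S = 46.6·u = (39.82, -24.21). Tangency of A1 to both parallel lines with radius 17.1 puts P and R at B ± 17.1·n: P = (8.884, 14.61), R = (-8.884, -14.61). Equal radii place U and L the same way about S: U = S + 17.1·n = (48.70, -9.598), L = S − 17.1·n = (30.93, -38.82). Then |BU| = |U − B| = 49.64.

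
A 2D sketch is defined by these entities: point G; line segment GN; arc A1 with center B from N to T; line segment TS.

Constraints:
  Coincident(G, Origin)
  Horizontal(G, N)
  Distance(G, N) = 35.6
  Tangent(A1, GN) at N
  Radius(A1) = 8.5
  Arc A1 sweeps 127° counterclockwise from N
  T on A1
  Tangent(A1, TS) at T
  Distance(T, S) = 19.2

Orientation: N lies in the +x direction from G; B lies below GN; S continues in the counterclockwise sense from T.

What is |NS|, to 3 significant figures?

29.3

On A1, N sits at bearing 90° from B; a 127° counterclockwise sweep puts T at bearing 217°, so T = B + 8.5·(cos 217°, sin 217°) = (28.8, -13.6). Since A1 is tangent to TS there, BT ⟂ TS, so TS runs along (−sin 217°, cos 217°); with |TS| = 19.2, S = (40.4, -28.9). Then |NS| = |S − N| = 29.3.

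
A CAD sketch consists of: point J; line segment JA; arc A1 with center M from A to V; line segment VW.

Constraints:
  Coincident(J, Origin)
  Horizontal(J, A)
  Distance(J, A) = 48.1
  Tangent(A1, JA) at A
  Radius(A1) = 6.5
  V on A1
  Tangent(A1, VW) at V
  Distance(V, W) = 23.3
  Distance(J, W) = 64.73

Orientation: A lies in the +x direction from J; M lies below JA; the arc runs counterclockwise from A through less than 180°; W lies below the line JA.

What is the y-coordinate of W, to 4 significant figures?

-28.52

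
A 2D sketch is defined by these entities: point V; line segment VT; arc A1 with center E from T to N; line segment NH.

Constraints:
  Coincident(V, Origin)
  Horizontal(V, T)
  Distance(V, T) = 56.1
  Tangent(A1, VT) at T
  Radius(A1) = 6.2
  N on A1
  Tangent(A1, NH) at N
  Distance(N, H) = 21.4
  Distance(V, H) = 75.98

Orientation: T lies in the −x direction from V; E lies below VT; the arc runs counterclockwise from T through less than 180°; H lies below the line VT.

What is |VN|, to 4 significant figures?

61.32

V is at the origin; V and T share the same y with |VT| = 56.1 and T on the −x side, so T = (-56.10, 0.000). Since A1 is tangent to VT there, ET ⟂ VT, so E = T + (0, -6.2) = (-56.10, -6.200). Since EN ⟂ NH (tangency), |EH| = √(6.2² + 21.4²) = 22.28 regardless of where N sits on A1. So H lies on both circle(V, 75.98) and circle(E, 22.28); the below-VT intersection is H = (-73.15, -20.54). N is the foot of the tangent from H: N = (-61.25, -2.753).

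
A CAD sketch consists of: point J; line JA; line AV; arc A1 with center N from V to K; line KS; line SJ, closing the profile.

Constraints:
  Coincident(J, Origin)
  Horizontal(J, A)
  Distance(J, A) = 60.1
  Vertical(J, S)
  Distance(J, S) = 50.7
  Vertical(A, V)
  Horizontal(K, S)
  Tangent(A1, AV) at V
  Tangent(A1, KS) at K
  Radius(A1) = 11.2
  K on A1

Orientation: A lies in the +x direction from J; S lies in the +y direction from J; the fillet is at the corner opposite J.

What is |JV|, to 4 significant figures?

71.92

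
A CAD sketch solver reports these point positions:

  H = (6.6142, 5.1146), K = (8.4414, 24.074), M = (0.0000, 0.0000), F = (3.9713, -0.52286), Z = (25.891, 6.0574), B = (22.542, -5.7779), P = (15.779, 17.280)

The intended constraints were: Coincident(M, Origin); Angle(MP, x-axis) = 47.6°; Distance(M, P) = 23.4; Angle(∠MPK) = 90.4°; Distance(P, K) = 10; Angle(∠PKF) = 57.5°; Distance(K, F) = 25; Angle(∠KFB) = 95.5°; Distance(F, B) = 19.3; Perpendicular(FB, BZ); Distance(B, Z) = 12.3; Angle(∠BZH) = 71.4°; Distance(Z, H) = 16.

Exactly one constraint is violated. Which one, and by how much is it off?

Distance(Z, H) = 16 — off by 3.30.

M = (0.00, 0.00) ✓; MP at 47.60° ✓; |MP| = 23.40 ✓; ∠MPK = 90.40° ✓; |PK| = 10.00 ✓; ∠PKF = 57.50° ✓; |KF| = 25.00 ✓; ∠KFB = 95.50° ✓; |FB| = 19.30 ✓; ∠(FB, BZ) = 90.00° ✓; |BZ| = 12.30 ✓; ∠BZH = 71.40° ✓; |ZH| = 19.30 ✗.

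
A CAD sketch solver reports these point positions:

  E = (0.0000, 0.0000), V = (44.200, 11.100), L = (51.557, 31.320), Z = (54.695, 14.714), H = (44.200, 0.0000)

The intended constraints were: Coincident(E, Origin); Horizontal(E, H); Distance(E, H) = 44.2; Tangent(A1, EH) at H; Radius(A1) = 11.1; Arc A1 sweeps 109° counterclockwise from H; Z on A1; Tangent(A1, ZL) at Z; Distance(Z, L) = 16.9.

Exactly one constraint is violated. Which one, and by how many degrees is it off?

Tangent(A1, ZL) at Z — off by 8.30°.

E = (0.00, 0.00) ✓; E.y = 0.00, H.y = 0.00 ✓; |EH| = 44.20 ✓; ∠(VH, HE) = 90.00° ✓; |VH| = 11.10 ✓; bearing(V→Z) − bearing(V→H) = 109.0° ✓; |VZ| = 11.10 ✓; ∠(VZ, ZL) = 98.30° ✗; |ZL| = 16.90 ✓.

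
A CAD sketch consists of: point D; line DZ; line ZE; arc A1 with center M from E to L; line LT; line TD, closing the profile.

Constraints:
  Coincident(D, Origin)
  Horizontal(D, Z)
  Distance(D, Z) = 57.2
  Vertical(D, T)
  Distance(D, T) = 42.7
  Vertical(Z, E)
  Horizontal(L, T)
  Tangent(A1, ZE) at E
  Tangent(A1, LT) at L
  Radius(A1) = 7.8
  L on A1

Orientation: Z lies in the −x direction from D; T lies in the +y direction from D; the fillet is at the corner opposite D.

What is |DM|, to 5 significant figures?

60.484

D and T share the same x with |DT| = 42.7 and T on the +y side, so T = (0.0000, 42.700). The virtual corner opposite D is at (-57.200, 42.700). A1 meets ZE tangentially, so ME is at right angles to ZE and A1 meets LT tangentially, so ML is at right angles to LT, with radius 7.8, so the center M sits 7.8 in from both sides at M = (-49.400, 34.900). Then |DM| = |M − D| = 60.484.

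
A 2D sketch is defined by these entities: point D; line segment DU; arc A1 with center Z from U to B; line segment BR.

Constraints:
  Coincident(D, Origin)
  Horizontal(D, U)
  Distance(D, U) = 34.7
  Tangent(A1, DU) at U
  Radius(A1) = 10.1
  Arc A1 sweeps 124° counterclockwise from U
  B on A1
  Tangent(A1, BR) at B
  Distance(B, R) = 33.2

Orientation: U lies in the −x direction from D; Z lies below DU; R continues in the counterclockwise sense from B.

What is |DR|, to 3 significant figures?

49.7

D is at the origin; DU is horizontal with |DU| = 34.7 and U on the −x side, so U = (-34.7, 0.00). The tangent condition forces ZU to be normal to DU, so Z = U + (0, -10.1) = (-34.7, -10.1). On A1, U sits at bearing 90° from Z; a 124° counterclockwise sweep puts B at bearing 214°, so B = Z + 10.1·(cos 214°, sin 214°) = (-43.1, -15.7). The tangent condition forces ZB to be normal to BR, so BR runs along (−sin 214°, cos 214°); with |BR| = 33.2, R = (-24.5, -43.3). Then |DR| = |R − D| = 49.7.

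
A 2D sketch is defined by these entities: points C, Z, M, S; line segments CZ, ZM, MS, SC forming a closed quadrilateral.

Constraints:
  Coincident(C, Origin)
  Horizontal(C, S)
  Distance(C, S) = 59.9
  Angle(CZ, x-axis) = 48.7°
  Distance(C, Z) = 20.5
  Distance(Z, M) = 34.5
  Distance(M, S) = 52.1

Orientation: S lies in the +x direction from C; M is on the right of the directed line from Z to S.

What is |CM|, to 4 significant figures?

22.19

C is at the origin; C and S share the same y with |CS| = 59.9 and S in +x, so S = (59.9, 0). CZ runs at 48.7° with |CZ| = 20.5, so Z = (13.53, 15.40). M is determined by |ZM| = 34.5 and |MS| = 52.1 together: it lies at the intersection of circle(Z, 34.5) and circle(S, 52.1). With |ZS| = 48.86, the foot of the radical line on ZS is 8.833 from Z and the perpendicular offset is √(34.5² − 8.833²) = 33.35. Taking the right-of-ZS solution: M = (11.40, -19.03).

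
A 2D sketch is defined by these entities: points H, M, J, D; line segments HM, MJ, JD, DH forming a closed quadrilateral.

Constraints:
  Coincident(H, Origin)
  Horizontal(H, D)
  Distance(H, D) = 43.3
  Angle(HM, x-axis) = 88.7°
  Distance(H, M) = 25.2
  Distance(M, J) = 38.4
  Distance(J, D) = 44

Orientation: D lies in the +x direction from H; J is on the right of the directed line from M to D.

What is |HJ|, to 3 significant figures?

13.3

H is at the origin; H and D share the same y with |HD| = 43.3 and D in +x, so D = (43.3, 0). HM runs at 88.7° with |HM| = 25.2, so M = (0.572, 25.2). J is determined by |MJ| = 38.4 and |JD| = 44.0 together: it lies at the intersection of circle(M, 38.4) and circle(D, 44.0). With |MD| = 49.6, the foot of the radical line on MD is 20.1 from M and the perpendicular offset is √(38.4² − 20.1²) = 32.7. Taking the right-of-MD solution: J = (1.33, -13.2).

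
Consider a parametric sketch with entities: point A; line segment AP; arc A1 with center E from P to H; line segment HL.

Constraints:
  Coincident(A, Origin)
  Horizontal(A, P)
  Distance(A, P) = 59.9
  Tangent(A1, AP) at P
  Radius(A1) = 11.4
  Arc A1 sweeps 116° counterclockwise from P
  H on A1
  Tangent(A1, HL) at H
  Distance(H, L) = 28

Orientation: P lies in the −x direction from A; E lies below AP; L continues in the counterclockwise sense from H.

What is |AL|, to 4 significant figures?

71.25

A is at the origin; A and P share the same y with |AP| = 59.9 and P on the −x side, so P = (-59.90, 0.000). The tangent condition forces EP to be normal to AP, so E = P + (0, -11.4) = (-59.90, -11.40). On A1, P sits at bearing 90° from E; a 116° counterclockwise sweep puts H at bearing 206°, so H = E + 11.4·(cos 206°, sin 206°) = (-70.15, -16.40). The tangent condition forces EH to be normal to HL, so HL runs along (−sin 206°, cos 206°); with |HL| = 28.0, L = (-57.87, -41.56). Then |AL| = |L − A| = 71.25.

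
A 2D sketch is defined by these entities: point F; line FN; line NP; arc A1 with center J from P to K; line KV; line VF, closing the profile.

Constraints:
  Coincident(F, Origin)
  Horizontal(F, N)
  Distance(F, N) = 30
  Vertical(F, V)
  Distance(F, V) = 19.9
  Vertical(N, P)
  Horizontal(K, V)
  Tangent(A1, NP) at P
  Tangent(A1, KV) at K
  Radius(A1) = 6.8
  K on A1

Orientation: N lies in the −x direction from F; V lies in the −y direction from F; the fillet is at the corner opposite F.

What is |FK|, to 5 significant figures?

30.566

F is at the origin; F and N share the same y with |FN| = 30.0 and N on the −x side, so N = (-30.000, 0.0000). FV is vertical with |FV| = 19.9 and V on the −y side, so V = (0.0000, -19.900). The virtual corner opposite F is at (-30.000, -19.900). A1 meets NP tangentially, so JP is at right angles to NP and since A1 is tangent to KV there, JK ⟂ KV, with radius 6.8, so the center J sits 6.8 in from both sides at J = (-23.200, -13.100). That places the tangent points at P = (-30.000, -13.100) on NP and K = (-23.200, -19.900) on KV. Then |FK| = |K − F| = 30.566.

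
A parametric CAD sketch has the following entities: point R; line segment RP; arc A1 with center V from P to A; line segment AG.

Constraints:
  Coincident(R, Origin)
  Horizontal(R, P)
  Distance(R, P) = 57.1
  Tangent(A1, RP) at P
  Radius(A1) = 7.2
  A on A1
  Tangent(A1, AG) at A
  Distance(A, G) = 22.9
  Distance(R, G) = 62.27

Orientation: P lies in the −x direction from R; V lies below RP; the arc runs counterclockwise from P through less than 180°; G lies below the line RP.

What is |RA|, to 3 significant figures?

64.4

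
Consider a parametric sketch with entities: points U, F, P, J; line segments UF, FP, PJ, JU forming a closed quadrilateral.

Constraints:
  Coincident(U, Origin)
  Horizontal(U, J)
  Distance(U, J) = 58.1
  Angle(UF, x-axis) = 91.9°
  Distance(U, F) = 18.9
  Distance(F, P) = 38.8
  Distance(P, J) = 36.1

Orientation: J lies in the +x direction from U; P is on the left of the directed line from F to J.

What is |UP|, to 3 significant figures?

46.9

Checks: |FP| = 38.80 ✓; |PJ| = 36.10 ✓.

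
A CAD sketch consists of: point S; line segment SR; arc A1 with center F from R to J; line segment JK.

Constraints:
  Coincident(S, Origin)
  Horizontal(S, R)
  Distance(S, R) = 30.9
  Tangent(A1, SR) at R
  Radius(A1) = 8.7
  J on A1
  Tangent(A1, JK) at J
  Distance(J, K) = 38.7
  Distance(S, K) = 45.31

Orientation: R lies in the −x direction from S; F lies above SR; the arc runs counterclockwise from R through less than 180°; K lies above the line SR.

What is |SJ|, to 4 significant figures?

23.40

Checks: |FJ| = 8.700 ✓; ∠(FJ, JK) = 90.00° ✓; |JK| = 38.70 ✓; |SK| = 45.31 ✓.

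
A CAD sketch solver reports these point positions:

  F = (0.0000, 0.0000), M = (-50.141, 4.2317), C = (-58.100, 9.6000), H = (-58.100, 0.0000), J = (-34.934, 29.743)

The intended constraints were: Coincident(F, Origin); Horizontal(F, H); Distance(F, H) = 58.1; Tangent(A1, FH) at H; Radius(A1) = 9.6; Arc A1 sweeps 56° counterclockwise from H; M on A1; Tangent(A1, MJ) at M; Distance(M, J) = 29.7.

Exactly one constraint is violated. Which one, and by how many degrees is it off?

Tangent(A1, MJ) at M — off by 3.20°.

F = (0.00, 0.00) ✓; F.y = 0.00, H.y = 0.00 ✓; |FH| = 58.10 ✓; ∠(CH, HF) = 90.00° ✓; |CH| = 9.600 ✓; bearing(C→M) − bearing(C→H) = 56.00° ✓; |CM| = 9.600 ✓; ∠(CM, MJ) = 86.80° ✗; |MJ| = 29.70 ✓.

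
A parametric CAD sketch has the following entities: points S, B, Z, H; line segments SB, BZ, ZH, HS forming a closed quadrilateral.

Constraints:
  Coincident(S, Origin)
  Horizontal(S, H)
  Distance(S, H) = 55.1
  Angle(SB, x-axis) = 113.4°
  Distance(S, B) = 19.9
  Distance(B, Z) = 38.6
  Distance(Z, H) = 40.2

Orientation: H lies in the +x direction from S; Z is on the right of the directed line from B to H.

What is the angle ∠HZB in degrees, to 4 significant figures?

112.7°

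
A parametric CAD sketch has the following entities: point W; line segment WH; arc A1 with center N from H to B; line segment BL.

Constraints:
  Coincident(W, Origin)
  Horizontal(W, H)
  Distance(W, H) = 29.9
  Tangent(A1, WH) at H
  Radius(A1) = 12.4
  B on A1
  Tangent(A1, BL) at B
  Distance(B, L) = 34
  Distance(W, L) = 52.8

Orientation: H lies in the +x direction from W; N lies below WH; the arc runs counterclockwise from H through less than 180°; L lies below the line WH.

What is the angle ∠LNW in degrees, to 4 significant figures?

100.6°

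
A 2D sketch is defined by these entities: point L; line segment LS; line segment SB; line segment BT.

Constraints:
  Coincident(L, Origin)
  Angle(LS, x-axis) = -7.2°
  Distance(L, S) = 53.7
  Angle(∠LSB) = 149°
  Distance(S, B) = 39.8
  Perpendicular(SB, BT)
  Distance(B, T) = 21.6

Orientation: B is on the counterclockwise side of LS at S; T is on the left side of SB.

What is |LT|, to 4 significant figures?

86.04

L is at the origin; LS runs at -7.2° with length 53.7, so S = 53.7·(cos -7.2°, sin -7.2°) = (53.28, -6.730). ∠LSB = 149.0°, so SB runs at -7.2° + (180° − 149.0°) = 23.80° from the x-axis; with |SB| = 39.8, B = S + 39.8·(cos 23.80°, sin 23.80°) = (89.69, 9.331). SB is perpendicular to BT; with |BT| = 21.6 on the left of SB, T = B + 21.6·(-0.4035, 0.9150) = (80.98, 29.09). Then |LT| = |T − L| = 86.04.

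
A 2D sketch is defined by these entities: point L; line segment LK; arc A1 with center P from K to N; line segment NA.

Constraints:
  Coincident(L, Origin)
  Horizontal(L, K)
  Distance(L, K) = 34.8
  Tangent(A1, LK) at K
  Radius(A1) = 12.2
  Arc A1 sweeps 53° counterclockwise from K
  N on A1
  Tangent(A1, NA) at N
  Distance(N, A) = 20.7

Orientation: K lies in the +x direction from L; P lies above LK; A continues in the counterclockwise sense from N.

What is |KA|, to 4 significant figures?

30.83

On A1, K sits at bearing -90° from P; a 53° counterclockwise sweep puts N at bearing -37°, so N = P + 12.2·(cos -37°, sin -37°) = (44.54, 4.858). The tangent condition forces PN to be normal to NA, so NA runs along (−sin -37°, cos -37°); with |NA| = 20.7, A = (57.00, 21.39). Then |KA| = |A − K| = 30.83.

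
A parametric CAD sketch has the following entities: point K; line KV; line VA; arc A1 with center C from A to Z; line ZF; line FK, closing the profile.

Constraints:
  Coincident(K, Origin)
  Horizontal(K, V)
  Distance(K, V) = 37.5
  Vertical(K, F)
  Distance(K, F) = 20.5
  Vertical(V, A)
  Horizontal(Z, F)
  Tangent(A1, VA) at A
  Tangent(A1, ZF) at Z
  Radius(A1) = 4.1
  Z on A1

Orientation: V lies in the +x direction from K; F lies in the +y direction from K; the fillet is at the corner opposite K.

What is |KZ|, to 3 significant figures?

39.2

The virtual corner opposite K is at (37.5, 20.5). Since A1 is tangent to VA there, CA ⟂ VA and since A1 is tangent to ZF there, CZ ⟂ ZF, with radius 4.1, so the center C sits 4.1 in from both sides at C = (33.4, 16.4). That places the tangent points at A = (37.5, 16.4) on VA and Z = (33.4, 20.5) on ZF. Then |KZ| = |Z − K| = 39.2.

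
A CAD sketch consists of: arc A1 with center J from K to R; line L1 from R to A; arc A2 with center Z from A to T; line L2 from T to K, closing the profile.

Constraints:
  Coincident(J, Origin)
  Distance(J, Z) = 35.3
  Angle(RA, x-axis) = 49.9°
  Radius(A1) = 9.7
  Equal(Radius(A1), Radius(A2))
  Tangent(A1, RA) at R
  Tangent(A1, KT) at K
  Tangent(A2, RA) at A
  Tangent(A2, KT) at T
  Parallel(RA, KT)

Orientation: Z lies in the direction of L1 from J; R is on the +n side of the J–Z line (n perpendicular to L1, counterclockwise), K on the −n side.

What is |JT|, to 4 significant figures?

36.61

Tangency of A1 to both parallel lines with radius 9.7 puts R and K at J ± 9.7·n: R = (-7.420, 6.248), K = (7.420, -6.248). Equal radii place A and T the same way about Z: A = Z + 9.7·n = (15.32, 33.25), T = Z − 9.7·n = (30.16, 20.75). Then |JT| = |T − J| = 36.61.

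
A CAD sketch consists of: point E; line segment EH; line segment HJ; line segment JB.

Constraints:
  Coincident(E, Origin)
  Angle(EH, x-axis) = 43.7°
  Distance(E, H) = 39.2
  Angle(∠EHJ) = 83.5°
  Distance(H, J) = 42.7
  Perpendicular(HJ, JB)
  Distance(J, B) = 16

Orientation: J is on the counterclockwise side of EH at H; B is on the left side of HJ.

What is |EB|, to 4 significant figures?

44.62

E is at the origin; EH runs at 43.7° with length 39.2, so H = 39.2·(cos 43.7°, sin 43.7°) = (28.34, 27.08). ∠EHJ = 83.5°, so HJ runs at 43.7° + (180° − 83.5°) = 140.2° from the x-axis; with |HJ| = 42.7, J = H + 42.7·(cos 140.2°, sin 140.2°) = (-4.465, 54.42). HJ is perpendicular to JB; with |JB| = 16.0 on the left of HJ, B = J + 16.0·(-0.6401, -0.7683) = (-14.71, 42.12). Then |EB| = |B − E| = 44.62.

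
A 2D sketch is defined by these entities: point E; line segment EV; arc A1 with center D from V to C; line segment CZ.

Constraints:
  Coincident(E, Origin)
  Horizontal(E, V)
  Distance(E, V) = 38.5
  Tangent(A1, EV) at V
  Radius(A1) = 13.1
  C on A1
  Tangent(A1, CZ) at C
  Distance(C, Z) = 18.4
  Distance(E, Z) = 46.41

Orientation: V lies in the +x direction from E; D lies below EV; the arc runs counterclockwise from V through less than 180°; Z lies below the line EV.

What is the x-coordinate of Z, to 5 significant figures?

31.106

E is at the origin; E and V share the same y with |EV| = 38.5 and V on the +x side, so V = (38.500, 0.0000). The tangent condition forces DV to be normal to EV, so D = V + (0, -13.1) = (38.500, -13.100). Since DC ⟂ CZ (tangency), |DZ| = √(13.1² + 18.4²) = 22.587 regardless of where C sits on A1. So Z lies on both circle(E, 46.41) and circle(D, 22.587); the below-EV intersection is Z = (31.106, -34.443). C is the foot of the tangent from Z: C = (25.929, -16.786).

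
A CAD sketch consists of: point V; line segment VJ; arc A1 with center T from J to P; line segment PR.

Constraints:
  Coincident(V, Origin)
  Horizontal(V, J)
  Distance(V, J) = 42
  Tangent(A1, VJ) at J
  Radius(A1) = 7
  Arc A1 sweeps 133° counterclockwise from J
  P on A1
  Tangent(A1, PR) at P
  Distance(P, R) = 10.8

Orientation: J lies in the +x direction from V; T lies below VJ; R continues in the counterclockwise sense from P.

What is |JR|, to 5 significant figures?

19.800

V is at the origin; VJ is horizontal with |VJ| = 42.0 and J on the +x side, so J = (42.000, 0.0000). A1 meets VJ tangentially, so TJ is at right angles to VJ, so T = J + (0, -7) = (42.000, -7.0000). On A1, J sits at bearing 90° from T; a 133° counterclockwise sweep puts P at bearing 223°, so P = T + 7.0·(cos 223°, sin 223°) = (36.881, -11.774). A1 meets PR tangentially, so TP is at right angles to PR, so PR runs along (−sin 223°, cos 223°); with |PR| = 10.8, R = (44.246, -19.673). Then |JR| = |R − J| = 19.800.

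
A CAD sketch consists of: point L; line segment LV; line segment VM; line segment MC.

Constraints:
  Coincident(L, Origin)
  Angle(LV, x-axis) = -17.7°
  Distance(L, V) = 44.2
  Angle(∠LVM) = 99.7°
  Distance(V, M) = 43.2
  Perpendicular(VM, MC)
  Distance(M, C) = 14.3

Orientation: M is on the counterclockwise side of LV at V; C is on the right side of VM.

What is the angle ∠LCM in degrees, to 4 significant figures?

41.19°

L is at the origin; LV runs at -17.7° with length 44.2, so V = 44.2·(cos -17.7°, sin -17.7°) = (42.11, -13.44). ∠LVM = 99.7°, so VM runs at -17.7° + (180° − 99.7°) = 62.60° from the x-axis; with |VM| = 43.2, M = V + 43.2·(cos 62.60°, sin 62.60°) = (61.99, 24.92). The perpendicularity gives MC at right angles to VM; with |MC| = 14.3 on the right of VM, C = M + 14.3·(0.8878, -0.4602) = (74.68, 18.33). Then cos ∠LCM = CL·CM / (|CL||CM|), giving 41.19°.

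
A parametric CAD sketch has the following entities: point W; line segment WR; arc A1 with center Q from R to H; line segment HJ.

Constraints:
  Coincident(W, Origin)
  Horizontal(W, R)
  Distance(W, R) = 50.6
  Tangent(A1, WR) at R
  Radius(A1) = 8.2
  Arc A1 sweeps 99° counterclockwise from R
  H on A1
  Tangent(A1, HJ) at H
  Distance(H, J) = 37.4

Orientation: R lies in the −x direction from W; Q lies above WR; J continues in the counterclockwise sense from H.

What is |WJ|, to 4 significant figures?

67.03

W is at the origin; WR is horizontal with |WR| = 50.6 and R on the −x side, so R = (-50.60, 0.000). Since A1 is tangent to WR there, QR ⟂ WR, so Q = R + (0, 8.2) = (-50.60, 8.200). On A1, R sits at bearing -90° from Q; a 99° counterclockwise sweep puts H at bearing 9°, so H = Q + 8.2·(cos 9°, sin 9°) = (-42.50, 9.483). Tangency of A1 to HJ means the radius QH is perpendicular to HJ, so HJ runs along (−sin 9°, cos 9°); with |HJ| = 37.4, J = (-48.35, 46.42). Then |WJ| = |J − W| = 67.03.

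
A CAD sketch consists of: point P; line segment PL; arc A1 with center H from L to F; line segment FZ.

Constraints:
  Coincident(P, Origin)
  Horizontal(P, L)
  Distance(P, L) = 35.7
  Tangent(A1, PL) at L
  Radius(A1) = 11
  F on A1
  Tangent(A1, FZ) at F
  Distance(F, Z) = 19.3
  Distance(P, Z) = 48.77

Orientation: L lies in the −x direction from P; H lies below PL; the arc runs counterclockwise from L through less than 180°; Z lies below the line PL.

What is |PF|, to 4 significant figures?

48.15

P is at the origin; P and L share the same y with |PL| = 35.7 and L on the −x side, so L = (-35.70, 0.000). A1 meets PL tangentially, so HL is at right angles to PL, so H = L + (0, -11) = (-35.70, -11.00). Since HF ⟂ FZ (tangency), |HZ| = √(11.0² + 19.3²) = 22.21 regardless of where F sits on A1. So Z lies on both circle(P, 48.77) and circle(H, 22.21); the below-PL intersection is Z = (-35.71, -33.21). F is the foot of the tangent from Z: F = (-45.26, -16.44).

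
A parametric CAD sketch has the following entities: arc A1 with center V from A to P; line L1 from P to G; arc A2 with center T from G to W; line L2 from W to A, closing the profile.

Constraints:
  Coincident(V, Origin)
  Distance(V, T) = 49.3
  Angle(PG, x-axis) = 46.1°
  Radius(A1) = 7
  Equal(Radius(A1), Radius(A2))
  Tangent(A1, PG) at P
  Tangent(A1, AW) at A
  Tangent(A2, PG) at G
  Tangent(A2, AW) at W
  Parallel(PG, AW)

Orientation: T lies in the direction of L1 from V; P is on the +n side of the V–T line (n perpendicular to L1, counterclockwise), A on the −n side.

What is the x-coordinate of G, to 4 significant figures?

29.14

The slot axis is L1's direction at 46.1°, so u = (cos 46.1°, sin 46.1°) = (0.6934, 0.7206) and n = (−sin 46.1°, cos 46.1°) = (-0.7206, 0.6934). V is at the origin and T lies 49.3 along u from V, so T = 49.3·u = (34.18, 35.52). Tangency of A1 to both parallel lines with radius 7.0 puts P and A at V ± 7.0·n: P = (-5.044, 4.854), A = (5.044, -4.854). Equal radii place G and W the same way about T: G = T + 7.0·n = (29.14, 40.38), W = T − 7.0·n = (39.23, 30.67). So G.x = 29.14.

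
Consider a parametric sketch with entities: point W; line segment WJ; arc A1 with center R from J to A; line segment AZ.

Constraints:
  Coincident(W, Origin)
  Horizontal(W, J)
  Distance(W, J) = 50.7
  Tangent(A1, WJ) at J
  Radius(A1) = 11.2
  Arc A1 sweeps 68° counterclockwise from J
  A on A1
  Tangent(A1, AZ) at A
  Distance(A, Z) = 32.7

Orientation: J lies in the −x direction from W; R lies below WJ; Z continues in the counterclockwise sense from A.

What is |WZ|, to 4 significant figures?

82.29

W is at the origin; W and J share the same y with |WJ| = 50.7 and J on the −x side, so J = (-50.70, 0.000). Tangency of A1 to WJ means the radius RJ is perpendicular to WJ, so R = J + (0, -11.2) = (-50.70, -11.20). On A1, J sits at bearing 90° from R; a 68° counterclockwise sweep puts A at bearing 158°, so A = R + 11.2·(cos 158°, sin 158°) = (-61.08, -7.004). Since A1 is tangent to AZ there, RA ⟂ AZ, so AZ runs along (−sin 158°, cos 158°); with |AZ| = 32.7, Z = (-73.33, -37.32). Then |WZ| = |Z − W| = 82.29.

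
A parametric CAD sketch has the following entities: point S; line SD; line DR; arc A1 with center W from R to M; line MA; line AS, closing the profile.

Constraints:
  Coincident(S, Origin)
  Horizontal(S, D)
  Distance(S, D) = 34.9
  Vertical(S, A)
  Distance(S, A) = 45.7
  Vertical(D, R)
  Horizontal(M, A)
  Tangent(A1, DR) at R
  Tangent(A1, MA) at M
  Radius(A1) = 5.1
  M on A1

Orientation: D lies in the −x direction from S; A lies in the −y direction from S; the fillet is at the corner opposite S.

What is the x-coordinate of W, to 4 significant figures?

-29.80

S is at the origin; S and D share the same y with |SD| = 34.9 and D on the −x side, so D = (-34.90, 0.000). SA is vertical with |SA| = 45.7 and A on the −y side, so A = (0.000, -45.70). The virtual corner opposite S is at (-34.90, -45.70). A1 meets DR tangentially, so WR is at right angles to DR and tangency of A1 to MA means the radius WM is perpendicular to MA, with radius 5.1, so the center W sits 5.1 in from both sides at W = (-29.80, -40.60). So W.x = -29.80.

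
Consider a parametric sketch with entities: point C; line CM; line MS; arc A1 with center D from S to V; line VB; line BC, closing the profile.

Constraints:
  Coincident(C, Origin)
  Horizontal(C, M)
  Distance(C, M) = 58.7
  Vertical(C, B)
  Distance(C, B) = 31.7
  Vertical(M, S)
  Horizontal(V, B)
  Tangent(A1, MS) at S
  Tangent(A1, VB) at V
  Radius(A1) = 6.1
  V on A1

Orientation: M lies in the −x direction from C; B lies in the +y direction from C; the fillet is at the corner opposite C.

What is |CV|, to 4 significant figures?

61.41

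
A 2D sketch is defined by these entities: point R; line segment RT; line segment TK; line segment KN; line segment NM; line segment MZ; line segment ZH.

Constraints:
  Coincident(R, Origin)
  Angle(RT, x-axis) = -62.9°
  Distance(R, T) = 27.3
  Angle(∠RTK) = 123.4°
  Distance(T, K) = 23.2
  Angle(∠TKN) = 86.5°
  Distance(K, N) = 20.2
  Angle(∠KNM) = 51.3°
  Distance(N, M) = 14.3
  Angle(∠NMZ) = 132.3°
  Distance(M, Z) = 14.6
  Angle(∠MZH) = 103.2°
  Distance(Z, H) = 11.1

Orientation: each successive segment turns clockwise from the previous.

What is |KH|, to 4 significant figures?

6.680

∠NMZ = 132.3° gives MZ at -29.40° from the x-axis; with |MZ| = 14.6, Z = (10.37, -36.17). ∠MZH = 103.2° gives ZH at -106.2° from the x-axis; with |ZH| = 11.1, H = (7.271, -46.83). Then |KH| = |H − K| = 6.680.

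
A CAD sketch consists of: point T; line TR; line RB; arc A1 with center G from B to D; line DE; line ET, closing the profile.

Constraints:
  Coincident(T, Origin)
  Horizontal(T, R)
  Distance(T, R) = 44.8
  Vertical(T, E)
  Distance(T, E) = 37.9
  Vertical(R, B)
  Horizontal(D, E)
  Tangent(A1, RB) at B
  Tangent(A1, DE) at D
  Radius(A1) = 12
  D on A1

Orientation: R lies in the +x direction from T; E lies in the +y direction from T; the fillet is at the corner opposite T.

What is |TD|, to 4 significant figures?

50.12

T is at the origin; TR is horizontal with |TR| = 44.8 and R on the +x side, so R = (44.80, 0.000). TE is vertical with |TE| = 37.9 and E on the +y side, so E = (0.000, 37.90). The virtual corner opposite T is at (44.80, 37.90). A1 meets RB tangentially, so GB is at right angles to RB and tangency of A1 to DE means the radius GD is perpendicular to DE, with radius 12.0, so the center G sits 12.0 in from both sides at G = (32.80, 25.90). That places the tangent points at B = (44.80, 25.90) on RB and D = (32.80, 37.90) on DE. Then |TD| = |D − T| = 50.12.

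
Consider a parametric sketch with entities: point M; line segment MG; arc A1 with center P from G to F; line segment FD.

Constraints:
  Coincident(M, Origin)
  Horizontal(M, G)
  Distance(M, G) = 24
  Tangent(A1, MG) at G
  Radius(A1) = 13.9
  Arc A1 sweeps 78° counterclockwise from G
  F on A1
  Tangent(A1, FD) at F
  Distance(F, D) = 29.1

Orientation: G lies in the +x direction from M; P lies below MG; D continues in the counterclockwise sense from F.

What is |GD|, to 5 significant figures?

44.093

M is at the origin; MG is horizontal with |MG| = 24.0 and G on the +x side, so G = (24.000, 0.0000). The tangent condition forces PG to be normal to MG, so P = G + (0, -13.9) = (24.000, -13.900). On A1, G sits at bearing 90° from P; a 78° counterclockwise sweep puts F at bearing 168°, so F = P + 13.9·(cos 168°, sin 168°) = (10.404, -11.010). The tangent condition forces PF to be normal to FD, so FD runs along (−sin 168°, cos 168°); with |FD| = 29.1, D = (4.3535, -39.474). Then |GD| = |D − G| = 44.093.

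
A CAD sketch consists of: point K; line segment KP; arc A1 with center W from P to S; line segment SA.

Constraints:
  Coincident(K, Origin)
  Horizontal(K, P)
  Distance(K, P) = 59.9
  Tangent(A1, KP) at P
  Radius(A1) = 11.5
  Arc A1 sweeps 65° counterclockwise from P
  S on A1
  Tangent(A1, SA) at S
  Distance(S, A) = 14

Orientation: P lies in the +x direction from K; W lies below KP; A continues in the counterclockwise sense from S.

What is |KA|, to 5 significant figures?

47.656

K is at the origin; K and P share the same y with |KP| = 59.9 and P on the +x side, so P = (59.900, 0.0000). The tangent condition forces WP to be normal to KP, so W = P + (0, -11.5) = (59.900, -11.500). On A1, P sits at bearing 90° from W; a 65° counterclockwise sweep puts S at bearing 155°, so S = W + 11.5·(cos 155°, sin 155°) = (49.477, -6.6399). A1 meets SA tangentially, so WS is at right angles to SA, so SA runs along (−sin 155°, cos 155°); with |SA| = 14.0, A = (43.561, -19.328). Then |KA| = |A − K| = 47.656.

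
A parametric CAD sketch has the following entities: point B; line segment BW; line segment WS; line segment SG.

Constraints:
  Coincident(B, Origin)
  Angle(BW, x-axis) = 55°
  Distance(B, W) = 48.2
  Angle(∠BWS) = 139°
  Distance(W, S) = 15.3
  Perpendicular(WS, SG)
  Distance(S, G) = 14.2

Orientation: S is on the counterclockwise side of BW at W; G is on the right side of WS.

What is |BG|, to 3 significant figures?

69.1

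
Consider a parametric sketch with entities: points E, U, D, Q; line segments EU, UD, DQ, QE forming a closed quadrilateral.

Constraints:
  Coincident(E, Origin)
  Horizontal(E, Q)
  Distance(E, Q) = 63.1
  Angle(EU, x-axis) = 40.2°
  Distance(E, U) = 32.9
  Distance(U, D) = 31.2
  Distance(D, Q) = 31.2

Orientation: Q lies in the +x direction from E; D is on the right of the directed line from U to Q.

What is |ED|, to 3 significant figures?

34.4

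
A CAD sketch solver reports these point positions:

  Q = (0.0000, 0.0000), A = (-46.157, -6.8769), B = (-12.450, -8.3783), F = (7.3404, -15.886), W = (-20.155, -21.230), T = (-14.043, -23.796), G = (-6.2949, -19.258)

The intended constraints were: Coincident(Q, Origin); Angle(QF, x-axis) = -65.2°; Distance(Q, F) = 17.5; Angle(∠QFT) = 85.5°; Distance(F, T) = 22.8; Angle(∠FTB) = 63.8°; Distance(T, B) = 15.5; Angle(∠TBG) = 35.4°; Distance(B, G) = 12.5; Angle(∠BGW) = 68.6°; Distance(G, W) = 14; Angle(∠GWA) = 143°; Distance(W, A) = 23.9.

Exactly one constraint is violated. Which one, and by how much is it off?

Distance(W, A) = 23.9 — off by 5.80.

Q = (0.00, 0.00) ✓; QF at -65.20° ✓; |QF| = 17.50 ✓; ∠QFT = 85.50° ✓; |FT| = 22.80 ✓; ∠FTB = 63.80° ✓; |TB| = 15.50 ✓; ∠TBG = 35.40° ✓; |BG| = 12.50 ✓; ∠BGW = 68.60° ✓; |GW| = 14.00 ✓; ∠GWA = 143.0° ✓; |WA| = 29.70 ✗.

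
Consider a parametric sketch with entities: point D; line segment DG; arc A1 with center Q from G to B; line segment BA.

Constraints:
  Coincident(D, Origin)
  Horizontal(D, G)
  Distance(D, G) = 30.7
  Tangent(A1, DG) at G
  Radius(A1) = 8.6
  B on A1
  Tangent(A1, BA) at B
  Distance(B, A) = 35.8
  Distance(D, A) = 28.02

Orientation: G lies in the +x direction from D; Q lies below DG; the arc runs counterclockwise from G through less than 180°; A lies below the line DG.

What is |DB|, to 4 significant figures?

24.72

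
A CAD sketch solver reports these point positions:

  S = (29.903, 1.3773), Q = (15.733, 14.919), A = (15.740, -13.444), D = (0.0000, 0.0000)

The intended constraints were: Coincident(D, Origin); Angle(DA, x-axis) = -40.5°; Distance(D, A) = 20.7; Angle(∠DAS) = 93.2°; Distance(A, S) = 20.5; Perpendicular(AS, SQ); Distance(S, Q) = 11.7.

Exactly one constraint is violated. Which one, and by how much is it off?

Distance(S, Q) = 11.7 — off by 7.90.

D = (0.00, 0.00) ✓; DA at -40.50° ✓; |DA| = 20.70 ✓; ∠DAS = 93.20° ✓; |AS| = 20.50 ✓; ∠(AS, SQ) = 90.00° ✓; |SQ| = 19.60 ✗.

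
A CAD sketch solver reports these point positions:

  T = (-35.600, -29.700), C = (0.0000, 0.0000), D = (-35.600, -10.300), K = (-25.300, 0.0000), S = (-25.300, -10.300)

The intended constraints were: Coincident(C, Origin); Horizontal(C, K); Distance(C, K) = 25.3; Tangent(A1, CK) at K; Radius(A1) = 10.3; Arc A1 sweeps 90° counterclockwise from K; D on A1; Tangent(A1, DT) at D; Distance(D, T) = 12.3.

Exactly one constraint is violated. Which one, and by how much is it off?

Distance(D, T) = 12.3 — off by 7.10.

C = (0.00, 0.00) ✓; C.y = 0.00, K.y = 0.00 ✓; |CK| = 25.30 ✓; ∠(SK, KC) = 90.00° ✓; |SK| = 10.30 ✓; bearing(S→D) − bearing(S→K) = 90.00° ✓; |SD| = 10.30 ✓; ∠(SD, DT) = 90.00° ✓; |DT| = 19.40 ✗.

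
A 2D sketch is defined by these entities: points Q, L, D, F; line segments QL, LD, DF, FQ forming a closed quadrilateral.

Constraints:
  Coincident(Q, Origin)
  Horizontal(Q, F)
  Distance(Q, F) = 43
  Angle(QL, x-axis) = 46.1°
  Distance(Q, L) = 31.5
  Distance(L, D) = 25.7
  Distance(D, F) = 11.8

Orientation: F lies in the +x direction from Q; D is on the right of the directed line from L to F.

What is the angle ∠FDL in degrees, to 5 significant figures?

105.60°

Q is at the origin; Q and F share the same y with |QF| = 43.0 and F in +x, so F = (43.0, 0). QL runs at 46.1° with |QL| = 31.5, so L = (21.842, 22.697). D is determined by |LD| = 25.7 and |DF| = 11.8 together: it lies at the intersection of circle(L, 25.7) and circle(F, 11.8). With |LF| = 31.029, the foot of the radical line on LF is 23.914 from L and the perpendicular offset is √(25.7² − 23.914²) = 9.4133. Taking the right-of-LF solution: D = (31.263, -1.2138).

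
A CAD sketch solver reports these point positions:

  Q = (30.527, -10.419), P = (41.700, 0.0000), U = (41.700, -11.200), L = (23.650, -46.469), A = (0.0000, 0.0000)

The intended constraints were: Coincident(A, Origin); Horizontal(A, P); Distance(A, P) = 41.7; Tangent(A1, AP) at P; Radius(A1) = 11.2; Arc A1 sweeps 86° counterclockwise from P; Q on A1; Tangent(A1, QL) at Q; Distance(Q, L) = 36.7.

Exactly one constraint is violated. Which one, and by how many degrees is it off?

Tangent(A1, QL) at Q — off by 6.80°.

A = (0.00, 0.00) ✓; A.y = 0.00, P.y = 0.00 ✓; |AP| = 41.70 ✓; ∠(UP, PA) = 90.00° ✓; |UP| = 11.20 ✓; bearing(U→Q) − bearing(U→P) = 86.00° ✓; |UQ| = 11.20 ✓; ∠(UQ, QL) = 96.80° ✗; |QL| = 36.70 ✓.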